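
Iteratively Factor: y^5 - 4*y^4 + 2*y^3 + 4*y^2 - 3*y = (y - 1)*(y^4 - 3*y^3 - y^2 + 3*y) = y*(y - 1)*(y^3 - 3*y^2 - y + 3) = y*(y - 1)*(y + 1)*(y^2 - 4*y + 3) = y*(y - 1)^2*(y + 1)*(y - 3)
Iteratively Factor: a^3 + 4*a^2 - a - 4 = (a - 1)*(a^2 + 5*a + 4) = (a - 1)*(a + 1)*(a + 4)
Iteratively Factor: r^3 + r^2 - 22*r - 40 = (r + 2)*(r^2 - r - 20) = (r + 2)*(r + 4)*(r - 5)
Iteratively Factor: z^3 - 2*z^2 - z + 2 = (z - 2)*(z^2 - 1) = (z - 2)*(z + 1)*(z - 1)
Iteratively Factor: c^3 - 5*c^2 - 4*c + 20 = (c - 2)*(c^2 - 3*c - 10) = (c - 5)*(c - 2)*(c + 2)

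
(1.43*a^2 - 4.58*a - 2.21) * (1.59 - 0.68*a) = -0.9724*a^3 + 5.3881*a^2 - 5.7794*a - 3.5139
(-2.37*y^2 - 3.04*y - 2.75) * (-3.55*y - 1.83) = 8.4135*y^3 + 15.1291*y^2 + 15.3257*y + 5.0325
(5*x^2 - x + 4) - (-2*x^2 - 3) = 7*x^2 - x + 7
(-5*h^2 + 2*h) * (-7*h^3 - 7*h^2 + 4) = 35*h^5 + 21*h^4 - 14*h^3 - 20*h^2 + 8*h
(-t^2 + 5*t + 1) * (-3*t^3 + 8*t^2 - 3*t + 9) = 3*t^5 - 23*t^4 + 40*t^3 - 16*t^2 + 42*t + 9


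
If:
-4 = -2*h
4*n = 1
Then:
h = 2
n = 1/4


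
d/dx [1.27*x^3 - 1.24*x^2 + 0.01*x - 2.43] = 3.81*x^2 - 2.48*x + 0.01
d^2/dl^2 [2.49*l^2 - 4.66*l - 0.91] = 4.98000000000000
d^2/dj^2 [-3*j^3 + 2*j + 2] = -18*j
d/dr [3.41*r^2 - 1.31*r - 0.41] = 6.82*r - 1.31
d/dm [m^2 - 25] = 2*m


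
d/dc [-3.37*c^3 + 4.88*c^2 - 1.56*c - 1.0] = -10.11*c^2 + 9.76*c - 1.56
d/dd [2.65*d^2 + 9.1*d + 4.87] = 5.3*d + 9.1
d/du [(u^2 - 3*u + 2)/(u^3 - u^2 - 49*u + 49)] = (-u^2 + 4*u - 49)/(u^4 - 98*u^2 + 2401)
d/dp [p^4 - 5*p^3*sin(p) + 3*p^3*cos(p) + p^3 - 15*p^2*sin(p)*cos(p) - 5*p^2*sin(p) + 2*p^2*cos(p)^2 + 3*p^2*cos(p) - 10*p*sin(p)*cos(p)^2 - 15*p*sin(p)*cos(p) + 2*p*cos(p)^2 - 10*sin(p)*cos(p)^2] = -3*p^3*sin(p) - 5*p^3*cos(p) + 4*p^3 - 18*p^2*sin(p) - 2*p^2*sin(2*p) + 4*p^2*cos(p) - 15*p^2*cos(2*p) + 3*p^2 - 10*p*sin(p) - 17*p*sin(2*p) + 7*p*cos(p)/2 - 13*p*cos(2*p) - 15*p*cos(3*p)/2 + 2*p + 15*sin(p)/2 - 15*sin(2*p)/2 - 5*sin(3*p)/2 - 10*sqrt(2)*sin(p + pi/4) + 15*cos(p)/2 + cos(2*p) - 15*cos(3*p)/2 + 1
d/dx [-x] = -1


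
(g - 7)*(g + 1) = g^2 - 6*g - 7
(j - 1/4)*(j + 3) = j^2 + 11*j/4 - 3/4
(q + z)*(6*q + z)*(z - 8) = 6*q^2*z - 48*q^2 + 7*q*z^2 - 56*q*z + z^3 - 8*z^2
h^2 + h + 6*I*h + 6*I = (h + 1)*(h + 6*I)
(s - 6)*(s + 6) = s^2 - 36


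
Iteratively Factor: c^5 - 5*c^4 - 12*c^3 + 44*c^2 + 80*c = (c)*(c^4 - 5*c^3 - 12*c^2 + 44*c + 80) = c*(c - 4)*(c^3 - c^2 - 16*c - 20) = c*(c - 4)*(c + 2)*(c^2 - 3*c - 10) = c*(c - 5)*(c - 4)*(c + 2)*(c + 2)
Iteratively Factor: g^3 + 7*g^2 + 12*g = (g + 4)*(g^2 + 3*g) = (g + 3)*(g + 4)*(g)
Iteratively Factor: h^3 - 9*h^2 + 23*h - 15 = (h - 3)*(h^2 - 6*h + 5) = (h - 3)*(h - 1)*(h - 5)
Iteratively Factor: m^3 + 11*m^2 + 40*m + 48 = (m + 4)*(m^2 + 7*m + 12) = (m + 3)*(m + 4)*(m + 4)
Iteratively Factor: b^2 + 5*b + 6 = (b + 2)*(b + 3)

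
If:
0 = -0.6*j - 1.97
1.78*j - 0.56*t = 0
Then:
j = -3.28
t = -10.44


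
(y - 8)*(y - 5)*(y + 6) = y^3 - 7*y^2 - 38*y + 240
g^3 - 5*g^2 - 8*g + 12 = (g - 6)*(g - 1)*(g + 2)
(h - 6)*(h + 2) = h^2 - 4*h - 12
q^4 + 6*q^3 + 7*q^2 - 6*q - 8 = (q - 1)*(q + 1)*(q + 2)*(q + 4)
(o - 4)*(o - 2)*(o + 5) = o^3 - o^2 - 22*o + 40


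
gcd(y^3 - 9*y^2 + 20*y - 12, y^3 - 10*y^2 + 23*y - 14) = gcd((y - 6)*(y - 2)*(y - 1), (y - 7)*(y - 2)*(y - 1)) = y^2 - 3*y + 2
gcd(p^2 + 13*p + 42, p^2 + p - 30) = p + 6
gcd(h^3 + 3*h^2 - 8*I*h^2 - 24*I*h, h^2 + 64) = h - 8*I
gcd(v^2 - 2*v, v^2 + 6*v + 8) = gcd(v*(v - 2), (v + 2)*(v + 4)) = 1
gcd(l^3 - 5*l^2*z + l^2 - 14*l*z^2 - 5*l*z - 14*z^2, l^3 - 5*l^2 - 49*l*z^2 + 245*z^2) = -l + 7*z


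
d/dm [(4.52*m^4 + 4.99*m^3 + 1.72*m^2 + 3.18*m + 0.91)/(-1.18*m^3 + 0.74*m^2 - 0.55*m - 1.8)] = (-5.3336*m^6 + 6.6896*m^5 - 1.7358*m^4 - 30.5282*m^3 - 27.0238*m^2 - 7.5388*m - 5.2235)/(1.3924*m^6 - 1.7464*m^5 + 1.8456*m^4 + 3.434*m^3 - 2.3615*m^2 + 1.98*m + 3.24)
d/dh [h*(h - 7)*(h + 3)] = 3*h^2 - 8*h - 21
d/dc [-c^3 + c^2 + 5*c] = -3*c^2 + 2*c + 5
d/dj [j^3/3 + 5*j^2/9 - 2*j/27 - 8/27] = j^2 + 10*j/9 - 2/27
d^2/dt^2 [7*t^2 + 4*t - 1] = 14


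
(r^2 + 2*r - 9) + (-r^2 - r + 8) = r - 1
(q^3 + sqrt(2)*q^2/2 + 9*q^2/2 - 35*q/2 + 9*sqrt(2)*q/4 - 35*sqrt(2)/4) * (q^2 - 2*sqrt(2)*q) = q^5 - 3*sqrt(2)*q^4/2 + 9*q^4/2 - 39*q^3/2 - 27*sqrt(2)*q^3/4 - 9*q^2 + 105*sqrt(2)*q^2/4 + 35*q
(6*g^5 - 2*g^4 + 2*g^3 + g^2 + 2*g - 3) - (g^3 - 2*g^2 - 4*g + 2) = 6*g^5 - 2*g^4 + g^3 + 3*g^2 + 6*g - 5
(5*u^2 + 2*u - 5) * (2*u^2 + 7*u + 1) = 10*u^4 + 39*u^3 + 9*u^2 - 33*u - 5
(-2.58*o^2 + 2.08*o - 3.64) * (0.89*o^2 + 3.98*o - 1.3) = -2.2962*o^4 - 8.4172*o^3 + 8.3928*o^2 - 17.1912*o + 4.732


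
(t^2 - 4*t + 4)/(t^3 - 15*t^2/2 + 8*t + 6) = 2*(t - 2)/(2*t^2 - 11*t - 6)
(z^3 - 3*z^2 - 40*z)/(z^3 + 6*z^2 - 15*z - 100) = z*(z - 8)/(z^2 + z - 20)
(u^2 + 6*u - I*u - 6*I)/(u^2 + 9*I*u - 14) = (u^2 + u*(6 - I) - 6*I)/(u^2 + 9*I*u - 14)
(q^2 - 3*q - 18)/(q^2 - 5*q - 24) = (q - 6)/(q - 8)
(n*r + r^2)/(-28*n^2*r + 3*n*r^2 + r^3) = (n + r)/(-28*n^2 + 3*n*r + r^2)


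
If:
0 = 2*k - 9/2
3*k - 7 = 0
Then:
No Solution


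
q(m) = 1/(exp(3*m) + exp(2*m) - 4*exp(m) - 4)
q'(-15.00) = 0.00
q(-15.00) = -0.25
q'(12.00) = 0.00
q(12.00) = 0.00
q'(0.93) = -0.70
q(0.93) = 0.12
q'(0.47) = -0.79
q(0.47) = -0.27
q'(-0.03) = -0.02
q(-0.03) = -0.17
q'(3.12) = -0.00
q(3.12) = 0.00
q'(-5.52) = 0.00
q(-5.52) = -0.25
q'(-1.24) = 0.04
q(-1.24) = -0.20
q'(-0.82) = 0.04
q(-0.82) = -0.18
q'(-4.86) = 0.00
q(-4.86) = -0.25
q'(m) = (-3*exp(3*m) - 2*exp(2*m) + 4*exp(m))/(exp(3*m) + exp(2*m) - 4*exp(m) - 4)^2 = (-3*exp(2*m) - 2*exp(m) + 4)*exp(m)/(exp(3*m) + exp(2*m) - 4*exp(m) - 4)^2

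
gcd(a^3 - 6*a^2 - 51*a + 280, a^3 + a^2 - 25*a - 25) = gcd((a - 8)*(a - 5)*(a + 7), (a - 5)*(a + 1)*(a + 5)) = a - 5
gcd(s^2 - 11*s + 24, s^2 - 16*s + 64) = s - 8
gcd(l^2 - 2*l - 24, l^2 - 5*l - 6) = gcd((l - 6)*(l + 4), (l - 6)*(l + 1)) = l - 6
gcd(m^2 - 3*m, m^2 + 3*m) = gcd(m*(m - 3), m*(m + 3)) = m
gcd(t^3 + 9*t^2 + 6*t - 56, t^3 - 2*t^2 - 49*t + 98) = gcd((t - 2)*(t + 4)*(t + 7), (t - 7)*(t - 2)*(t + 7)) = t^2 + 5*t - 14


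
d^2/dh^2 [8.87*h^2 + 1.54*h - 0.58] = 17.7400000000000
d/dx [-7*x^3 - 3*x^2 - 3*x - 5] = -21*x^2 - 6*x - 3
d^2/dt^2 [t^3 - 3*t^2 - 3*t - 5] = 6*t - 6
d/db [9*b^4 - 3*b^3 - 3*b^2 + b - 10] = 36*b^3 - 9*b^2 - 6*b + 1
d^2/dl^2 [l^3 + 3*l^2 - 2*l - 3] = 6*l + 6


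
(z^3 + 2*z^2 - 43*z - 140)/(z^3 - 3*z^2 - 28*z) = (z + 5)/z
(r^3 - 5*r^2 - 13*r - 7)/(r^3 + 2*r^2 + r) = (r - 7)/r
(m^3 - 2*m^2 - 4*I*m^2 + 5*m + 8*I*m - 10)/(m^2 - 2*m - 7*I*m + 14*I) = (m^2 - 4*I*m + 5)/(m - 7*I)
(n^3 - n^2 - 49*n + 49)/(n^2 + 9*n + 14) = (n^2 - 8*n + 7)/(n + 2)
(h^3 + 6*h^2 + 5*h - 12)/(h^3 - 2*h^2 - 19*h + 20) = (h + 3)/(h - 5)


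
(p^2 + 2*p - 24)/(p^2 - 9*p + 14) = (p^2 + 2*p - 24)/(p^2 - 9*p + 14)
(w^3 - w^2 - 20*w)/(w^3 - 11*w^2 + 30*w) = (w + 4)/(w - 6)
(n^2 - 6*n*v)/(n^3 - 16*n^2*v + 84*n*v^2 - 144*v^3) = n/(n^2 - 10*n*v + 24*v^2)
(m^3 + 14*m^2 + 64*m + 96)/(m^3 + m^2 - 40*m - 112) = (m + 6)/(m - 7)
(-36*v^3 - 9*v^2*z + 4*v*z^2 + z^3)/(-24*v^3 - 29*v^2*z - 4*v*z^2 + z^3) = (-12*v^2 + v*z + z^2)/(-8*v^2 - 7*v*z + z^2)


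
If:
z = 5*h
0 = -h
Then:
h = 0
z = 0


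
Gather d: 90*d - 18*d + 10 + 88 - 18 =72*d + 80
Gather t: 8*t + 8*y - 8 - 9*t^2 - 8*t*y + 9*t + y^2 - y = -9*t^2 + t*(17 - 8*y) + y^2 + 7*y - 8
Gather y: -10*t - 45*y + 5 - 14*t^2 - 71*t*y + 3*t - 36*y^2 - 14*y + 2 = -14*t^2 - 7*t - 36*y^2 + y*(-71*t - 59) + 7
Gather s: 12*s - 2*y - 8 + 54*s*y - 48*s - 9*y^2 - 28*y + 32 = s*(54*y - 36) - 9*y^2 - 30*y + 24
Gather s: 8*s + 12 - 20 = 8*s - 8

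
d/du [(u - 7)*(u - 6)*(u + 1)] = 3*u^2 - 24*u + 29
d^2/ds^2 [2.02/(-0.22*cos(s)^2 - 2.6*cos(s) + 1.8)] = (0.391072*(1 - cos(s)^2)^2 + 3.46632*cos(s)^3 + 17.050416*cos(s)^2 + 2.52096*cos(s) - 29.301312)/(0.22*cos(s)^2 + 2.6*cos(s) - 1.8)^3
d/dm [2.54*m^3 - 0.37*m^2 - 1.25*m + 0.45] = 7.62*m^2 - 0.74*m - 1.25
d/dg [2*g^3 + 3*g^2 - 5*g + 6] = 6*g^2 + 6*g - 5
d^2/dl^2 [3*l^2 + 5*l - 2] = 6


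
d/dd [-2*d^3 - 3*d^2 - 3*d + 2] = -6*d^2 - 6*d - 3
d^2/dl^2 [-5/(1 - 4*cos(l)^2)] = 40*(-8*sin(l)^4 + 6*sin(l)^2 + 3)/(4*cos(l)^2 - 1)^3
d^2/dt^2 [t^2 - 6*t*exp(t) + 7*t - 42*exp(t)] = -6*t*exp(t) - 54*exp(t) + 2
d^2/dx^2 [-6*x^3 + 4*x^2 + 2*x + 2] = 8 - 36*x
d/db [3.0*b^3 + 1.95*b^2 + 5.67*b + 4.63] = 9.0*b^2 + 3.9*b + 5.67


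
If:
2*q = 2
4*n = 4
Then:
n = 1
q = 1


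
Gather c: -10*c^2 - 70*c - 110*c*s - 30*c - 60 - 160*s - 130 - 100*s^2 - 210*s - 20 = -10*c^2 + c*(-110*s - 100) - 100*s^2 - 370*s - 210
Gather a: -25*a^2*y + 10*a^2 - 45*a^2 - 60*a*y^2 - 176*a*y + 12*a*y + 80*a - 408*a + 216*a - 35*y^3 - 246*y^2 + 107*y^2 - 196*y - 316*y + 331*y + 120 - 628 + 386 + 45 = a^2*(-25*y - 35) + a*(-60*y^2 - 164*y - 112) - 35*y^3 - 139*y^2 - 181*y - 77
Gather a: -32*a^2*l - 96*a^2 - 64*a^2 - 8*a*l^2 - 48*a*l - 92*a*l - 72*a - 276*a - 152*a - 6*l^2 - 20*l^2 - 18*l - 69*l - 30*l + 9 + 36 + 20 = a^2*(-32*l - 160) + a*(-8*l^2 - 140*l - 500) - 26*l^2 - 117*l + 65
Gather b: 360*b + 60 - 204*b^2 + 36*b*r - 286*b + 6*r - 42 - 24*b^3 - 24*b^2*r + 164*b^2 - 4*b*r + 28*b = -24*b^3 + b^2*(-24*r - 40) + b*(32*r + 102) + 6*r + 18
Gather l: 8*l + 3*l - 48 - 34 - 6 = 11*l - 88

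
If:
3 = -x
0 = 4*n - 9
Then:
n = 9/4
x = -3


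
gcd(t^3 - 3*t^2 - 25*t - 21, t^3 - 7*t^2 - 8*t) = t + 1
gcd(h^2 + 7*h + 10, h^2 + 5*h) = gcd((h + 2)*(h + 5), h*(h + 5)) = h + 5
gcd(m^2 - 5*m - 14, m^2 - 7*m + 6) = 1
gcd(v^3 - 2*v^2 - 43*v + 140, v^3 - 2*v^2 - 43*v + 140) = v^3 - 2*v^2 - 43*v + 140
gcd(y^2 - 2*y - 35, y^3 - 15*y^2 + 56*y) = y - 7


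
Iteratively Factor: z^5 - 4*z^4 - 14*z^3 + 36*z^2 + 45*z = (z - 5)*(z^4 + z^3 - 9*z^2 - 9*z) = (z - 5)*(z + 3)*(z^3 - 2*z^2 - 3*z) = (z - 5)*(z - 3)*(z + 3)*(z^2 + z) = z*(z - 5)*(z - 3)*(z + 3)*(z + 1)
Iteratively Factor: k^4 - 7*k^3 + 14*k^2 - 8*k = (k - 4)*(k^3 - 3*k^2 + 2*k) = (k - 4)*(k - 1)*(k^2 - 2*k) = k*(k - 4)*(k - 1)*(k - 2)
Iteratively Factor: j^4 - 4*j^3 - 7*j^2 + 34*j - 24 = (j - 2)*(j^3 - 2*j^2 - 11*j + 12) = (j - 4)*(j - 2)*(j^2 + 2*j - 3) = (j - 4)*(j - 2)*(j + 3)*(j - 1)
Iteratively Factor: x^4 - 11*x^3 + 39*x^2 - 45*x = (x - 5)*(x^3 - 6*x^2 + 9*x) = (x - 5)*(x - 3)*(x^2 - 3*x) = (x - 5)*(x - 3)^2*(x)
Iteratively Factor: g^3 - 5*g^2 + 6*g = (g - 2)*(g^2 - 3*g) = (g - 3)*(g - 2)*(g)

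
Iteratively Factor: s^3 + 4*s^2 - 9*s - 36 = (s - 3)*(s^2 + 7*s + 12) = (s - 3)*(s + 4)*(s + 3)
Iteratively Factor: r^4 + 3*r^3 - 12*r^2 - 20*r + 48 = (r + 4)*(r^3 - r^2 - 8*r + 12) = (r - 2)*(r + 4)*(r^2 + r - 6) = (r - 2)^2*(r + 4)*(r + 3)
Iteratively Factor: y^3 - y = (y)*(y^2 - 1) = y*(y - 1)*(y + 1)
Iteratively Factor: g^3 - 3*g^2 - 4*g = (g + 1)*(g^2 - 4*g) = (g - 4)*(g + 1)*(g)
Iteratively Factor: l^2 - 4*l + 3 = (l - 3)*(l - 1)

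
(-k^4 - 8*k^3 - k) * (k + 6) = -k^5 - 14*k^4 - 48*k^3 - k^2 - 6*k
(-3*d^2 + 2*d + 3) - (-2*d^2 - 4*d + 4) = -d^2 + 6*d - 1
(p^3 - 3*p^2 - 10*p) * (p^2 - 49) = p^5 - 3*p^4 - 59*p^3 + 147*p^2 + 490*p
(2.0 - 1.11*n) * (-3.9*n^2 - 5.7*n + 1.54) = 4.329*n^3 - 1.473*n^2 - 13.1094*n + 3.08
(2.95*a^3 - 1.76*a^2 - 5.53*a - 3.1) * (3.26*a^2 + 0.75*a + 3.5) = 9.617*a^5 - 3.5251*a^4 - 9.0228*a^3 - 20.4135*a^2 - 21.68*a - 10.85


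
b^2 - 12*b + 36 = (b - 6)^2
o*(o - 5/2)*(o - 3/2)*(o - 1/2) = o^4 - 9*o^3/2 + 23*o^2/4 - 15*o/8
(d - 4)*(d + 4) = d^2 - 16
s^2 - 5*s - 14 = (s - 7)*(s + 2)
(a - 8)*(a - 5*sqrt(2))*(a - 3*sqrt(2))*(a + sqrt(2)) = a^4 - 7*sqrt(2)*a^3 - 8*a^3 + 14*a^2 + 56*sqrt(2)*a^2 - 112*a + 30*sqrt(2)*a - 240*sqrt(2)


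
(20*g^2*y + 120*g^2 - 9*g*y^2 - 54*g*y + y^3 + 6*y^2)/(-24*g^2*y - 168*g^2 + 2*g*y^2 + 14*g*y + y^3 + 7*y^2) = (-5*g*y - 30*g + y^2 + 6*y)/(6*g*y + 42*g + y^2 + 7*y)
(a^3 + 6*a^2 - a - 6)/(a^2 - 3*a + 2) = (a^2 + 7*a + 6)/(a - 2)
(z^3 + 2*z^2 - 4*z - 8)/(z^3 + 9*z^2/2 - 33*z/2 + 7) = 2*(z^2 + 4*z + 4)/(2*z^2 + 13*z - 7)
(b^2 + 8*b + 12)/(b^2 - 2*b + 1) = (b^2 + 8*b + 12)/(b^2 - 2*b + 1)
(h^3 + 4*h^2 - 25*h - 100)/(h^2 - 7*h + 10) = (h^2 + 9*h + 20)/(h - 2)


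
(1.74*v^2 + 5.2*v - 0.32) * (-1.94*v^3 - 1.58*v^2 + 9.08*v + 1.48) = -3.3756*v^5 - 12.8372*v^4 + 8.204*v^3 + 50.2968*v^2 + 4.7904*v - 0.4736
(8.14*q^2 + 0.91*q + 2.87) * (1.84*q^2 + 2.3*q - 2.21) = 14.9776*q^4 + 20.3964*q^3 - 10.6156*q^2 + 4.5899*q - 6.3427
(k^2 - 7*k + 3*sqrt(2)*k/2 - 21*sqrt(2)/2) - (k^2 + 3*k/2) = -17*k/2 + 3*sqrt(2)*k/2 - 21*sqrt(2)/2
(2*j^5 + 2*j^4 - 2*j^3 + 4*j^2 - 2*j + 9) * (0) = 0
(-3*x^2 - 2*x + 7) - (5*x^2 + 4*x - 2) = -8*x^2 - 6*x + 9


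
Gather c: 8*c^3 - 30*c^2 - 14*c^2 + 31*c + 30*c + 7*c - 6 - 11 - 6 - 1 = 8*c^3 - 44*c^2 + 68*c - 24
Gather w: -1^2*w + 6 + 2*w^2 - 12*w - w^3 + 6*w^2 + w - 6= -w^3 + 8*w^2 - 12*w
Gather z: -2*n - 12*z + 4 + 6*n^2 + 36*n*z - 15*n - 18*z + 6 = 6*n^2 - 17*n + z*(36*n - 30) + 10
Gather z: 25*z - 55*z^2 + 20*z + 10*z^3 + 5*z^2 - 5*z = 10*z^3 - 50*z^2 + 40*z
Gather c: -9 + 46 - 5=32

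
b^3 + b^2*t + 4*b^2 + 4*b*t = b*(b + 4)*(b + t)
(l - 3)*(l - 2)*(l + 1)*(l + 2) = l^4 - 2*l^3 - 7*l^2 + 8*l + 12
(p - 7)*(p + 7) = p^2 - 49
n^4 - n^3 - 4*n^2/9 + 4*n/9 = n*(n - 1)*(n - 2/3)*(n + 2/3)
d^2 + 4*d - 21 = (d - 3)*(d + 7)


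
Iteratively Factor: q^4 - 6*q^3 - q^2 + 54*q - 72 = (q - 2)*(q^3 - 4*q^2 - 9*q + 36) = (q - 4)*(q - 2)*(q^2 - 9) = (q - 4)*(q - 2)*(q + 3)*(q - 3)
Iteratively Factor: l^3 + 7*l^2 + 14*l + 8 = (l + 2)*(l^2 + 5*l + 4) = (l + 1)*(l + 2)*(l + 4)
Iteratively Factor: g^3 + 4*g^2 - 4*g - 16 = (g + 2)*(g^2 + 2*g - 8) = (g + 2)*(g + 4)*(g - 2)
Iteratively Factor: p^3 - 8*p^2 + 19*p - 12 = (p - 4)*(p^2 - 4*p + 3) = (p - 4)*(p - 3)*(p - 1)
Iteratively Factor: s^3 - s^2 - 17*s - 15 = (s + 3)*(s^2 - 4*s - 5) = (s - 5)*(s + 3)*(s + 1)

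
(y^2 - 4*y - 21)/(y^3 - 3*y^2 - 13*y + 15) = (y - 7)/(y^2 - 6*y + 5)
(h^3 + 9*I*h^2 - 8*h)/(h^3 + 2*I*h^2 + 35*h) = (h^2 + 9*I*h - 8)/(h^2 + 2*I*h + 35)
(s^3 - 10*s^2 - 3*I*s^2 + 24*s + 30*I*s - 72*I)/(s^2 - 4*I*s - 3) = (s^2 - 10*s + 24)/(s - I)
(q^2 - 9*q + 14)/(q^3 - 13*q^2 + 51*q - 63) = (q - 2)/(q^2 - 6*q + 9)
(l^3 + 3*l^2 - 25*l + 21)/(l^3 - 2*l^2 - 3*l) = (l^2 + 6*l - 7)/(l*(l + 1))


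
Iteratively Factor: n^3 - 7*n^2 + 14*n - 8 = (n - 2)*(n^2 - 5*n + 4) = (n - 4)*(n - 2)*(n - 1)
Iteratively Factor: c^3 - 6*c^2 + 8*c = (c - 2)*(c^2 - 4*c) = (c - 4)*(c - 2)*(c)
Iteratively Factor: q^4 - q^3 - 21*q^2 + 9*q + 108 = (q - 3)*(q^3 + 2*q^2 - 15*q - 36) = (q - 3)*(q + 3)*(q^2 - q - 12) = (q - 4)*(q - 3)*(q + 3)*(q + 3)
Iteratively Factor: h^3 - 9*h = (h + 3)*(h^2 - 3*h) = (h - 3)*(h + 3)*(h)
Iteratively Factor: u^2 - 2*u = (u - 2)*(u)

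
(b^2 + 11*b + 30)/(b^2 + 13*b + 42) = (b + 5)/(b + 7)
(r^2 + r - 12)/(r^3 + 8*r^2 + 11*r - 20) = (r - 3)/(r^2 + 4*r - 5)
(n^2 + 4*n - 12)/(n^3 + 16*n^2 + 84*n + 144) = (n - 2)/(n^2 + 10*n + 24)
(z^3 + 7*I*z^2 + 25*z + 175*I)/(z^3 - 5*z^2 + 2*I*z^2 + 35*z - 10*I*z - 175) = (z + 5*I)/(z - 5)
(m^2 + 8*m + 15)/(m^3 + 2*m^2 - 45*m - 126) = (m + 5)/(m^2 - m - 42)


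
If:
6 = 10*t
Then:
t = 3/5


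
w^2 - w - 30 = (w - 6)*(w + 5)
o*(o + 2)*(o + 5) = o^3 + 7*o^2 + 10*o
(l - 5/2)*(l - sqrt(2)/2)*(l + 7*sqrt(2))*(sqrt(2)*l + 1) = sqrt(2)*l^4 - 5*sqrt(2)*l^3/2 + 14*l^3 - 35*l^2 - sqrt(2)*l^2/2 - 7*l + 5*sqrt(2)*l/4 + 35/2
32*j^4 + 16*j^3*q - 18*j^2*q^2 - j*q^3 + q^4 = (-4*j + q)*(-2*j + q)*(j + q)*(4*j + q)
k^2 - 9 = (k - 3)*(k + 3)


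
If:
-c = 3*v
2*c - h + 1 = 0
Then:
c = -3*v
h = 1 - 6*v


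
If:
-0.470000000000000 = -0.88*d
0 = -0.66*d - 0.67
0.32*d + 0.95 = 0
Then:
No Solution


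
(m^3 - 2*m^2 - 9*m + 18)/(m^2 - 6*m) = (m^3 - 2*m^2 - 9*m + 18)/(m*(m - 6))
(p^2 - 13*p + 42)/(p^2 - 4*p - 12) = (p - 7)/(p + 2)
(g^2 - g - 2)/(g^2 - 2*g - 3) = (g - 2)/(g - 3)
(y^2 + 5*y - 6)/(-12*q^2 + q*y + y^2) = (y^2 + 5*y - 6)/(-12*q^2 + q*y + y^2)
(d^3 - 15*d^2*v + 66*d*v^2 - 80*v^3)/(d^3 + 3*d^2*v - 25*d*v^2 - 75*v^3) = (d^2 - 10*d*v + 16*v^2)/(d^2 + 8*d*v + 15*v^2)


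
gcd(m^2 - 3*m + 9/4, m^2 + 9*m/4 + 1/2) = 1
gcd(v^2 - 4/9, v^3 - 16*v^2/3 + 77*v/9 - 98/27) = v - 2/3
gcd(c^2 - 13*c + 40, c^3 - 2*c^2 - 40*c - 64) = c - 8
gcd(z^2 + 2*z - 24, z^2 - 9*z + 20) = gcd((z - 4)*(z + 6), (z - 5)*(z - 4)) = z - 4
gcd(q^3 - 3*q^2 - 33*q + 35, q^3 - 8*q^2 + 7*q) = q^2 - 8*q + 7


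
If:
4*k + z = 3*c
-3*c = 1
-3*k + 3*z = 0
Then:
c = -1/3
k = -1/5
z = -1/5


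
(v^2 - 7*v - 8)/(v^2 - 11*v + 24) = (v + 1)/(v - 3)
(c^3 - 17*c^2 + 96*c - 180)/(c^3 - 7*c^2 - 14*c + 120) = (c - 6)/(c + 4)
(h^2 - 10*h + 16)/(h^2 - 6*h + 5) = (h^2 - 10*h + 16)/(h^2 - 6*h + 5)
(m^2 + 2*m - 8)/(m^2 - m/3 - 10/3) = 3*(m + 4)/(3*m + 5)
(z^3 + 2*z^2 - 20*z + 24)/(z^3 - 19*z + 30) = (z^2 + 4*z - 12)/(z^2 + 2*z - 15)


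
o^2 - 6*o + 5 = (o - 5)*(o - 1)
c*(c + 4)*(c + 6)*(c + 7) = c^4 + 17*c^3 + 94*c^2 + 168*c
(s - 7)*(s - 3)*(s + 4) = s^3 - 6*s^2 - 19*s + 84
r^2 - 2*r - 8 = (r - 4)*(r + 2)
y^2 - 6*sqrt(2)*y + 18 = (y - 3*sqrt(2))^2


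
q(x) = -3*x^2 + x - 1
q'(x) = 1 - 6*x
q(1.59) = -6.99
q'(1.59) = -8.54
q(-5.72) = -104.88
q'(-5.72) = 35.32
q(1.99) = -10.89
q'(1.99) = -10.94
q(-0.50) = -2.25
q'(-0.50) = 4.00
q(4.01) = -45.23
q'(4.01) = -23.06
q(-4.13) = -56.30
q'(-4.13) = 25.78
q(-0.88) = -4.20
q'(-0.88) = 6.28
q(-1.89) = -13.61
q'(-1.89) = 12.34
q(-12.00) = -445.00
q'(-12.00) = 73.00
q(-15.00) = -691.00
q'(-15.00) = 91.00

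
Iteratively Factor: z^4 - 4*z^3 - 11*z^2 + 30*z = (z)*(z^3 - 4*z^2 - 11*z + 30) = z*(z - 5)*(z^2 + z - 6) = z*(z - 5)*(z - 2)*(z + 3)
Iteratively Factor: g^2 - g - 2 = (g - 2)*(g + 1)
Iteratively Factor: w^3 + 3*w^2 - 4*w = (w + 4)*(w^2 - w) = (w - 1)*(w + 4)*(w)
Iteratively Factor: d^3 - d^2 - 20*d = (d - 5)*(d^2 + 4*d) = (d - 5)*(d + 4)*(d)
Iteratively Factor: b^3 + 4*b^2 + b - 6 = (b + 2)*(b^2 + 2*b - 3) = (b - 1)*(b + 2)*(b + 3)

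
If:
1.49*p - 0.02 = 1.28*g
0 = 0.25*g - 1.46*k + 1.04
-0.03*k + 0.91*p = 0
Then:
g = 0.01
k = 0.71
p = 0.02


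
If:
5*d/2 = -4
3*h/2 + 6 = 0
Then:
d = -8/5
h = -4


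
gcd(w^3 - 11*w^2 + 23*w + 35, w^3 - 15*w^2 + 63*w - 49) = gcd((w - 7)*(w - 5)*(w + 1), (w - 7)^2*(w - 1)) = w - 7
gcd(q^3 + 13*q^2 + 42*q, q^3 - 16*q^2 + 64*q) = q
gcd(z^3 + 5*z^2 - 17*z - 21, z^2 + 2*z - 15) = z - 3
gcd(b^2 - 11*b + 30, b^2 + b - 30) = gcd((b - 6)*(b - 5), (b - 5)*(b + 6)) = b - 5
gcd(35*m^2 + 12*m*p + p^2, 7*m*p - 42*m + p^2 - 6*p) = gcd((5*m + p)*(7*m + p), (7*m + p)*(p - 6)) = 7*m + p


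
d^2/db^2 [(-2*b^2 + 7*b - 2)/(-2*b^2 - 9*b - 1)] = 2*(-64*b^3 + 12*b^2 + 150*b + 223)/(8*b^6 + 108*b^5 + 498*b^4 + 837*b^3 + 249*b^2 + 27*b + 1)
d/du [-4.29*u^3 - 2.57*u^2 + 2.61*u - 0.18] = -12.87*u^2 - 5.14*u + 2.61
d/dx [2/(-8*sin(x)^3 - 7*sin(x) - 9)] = 2*(24*sin(x)^2 + 7)*cos(x)/(8*sin(x)^3 + 7*sin(x) + 9)^2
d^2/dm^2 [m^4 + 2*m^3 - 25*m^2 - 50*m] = 12*m^2 + 12*m - 50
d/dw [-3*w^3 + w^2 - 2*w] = -9*w^2 + 2*w - 2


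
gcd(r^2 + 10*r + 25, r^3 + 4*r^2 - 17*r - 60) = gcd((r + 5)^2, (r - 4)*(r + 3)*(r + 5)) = r + 5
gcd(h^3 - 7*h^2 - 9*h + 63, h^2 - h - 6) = h - 3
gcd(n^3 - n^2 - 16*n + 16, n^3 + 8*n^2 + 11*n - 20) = n^2 + 3*n - 4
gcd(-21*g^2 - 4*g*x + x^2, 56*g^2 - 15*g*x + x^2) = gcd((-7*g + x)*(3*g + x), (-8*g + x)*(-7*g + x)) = -7*g + x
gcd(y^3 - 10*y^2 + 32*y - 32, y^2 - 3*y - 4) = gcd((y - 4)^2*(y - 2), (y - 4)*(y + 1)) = y - 4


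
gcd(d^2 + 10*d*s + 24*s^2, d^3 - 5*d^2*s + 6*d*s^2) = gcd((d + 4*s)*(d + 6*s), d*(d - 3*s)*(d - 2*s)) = 1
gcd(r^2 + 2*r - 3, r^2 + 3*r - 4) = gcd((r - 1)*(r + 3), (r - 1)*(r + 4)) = r - 1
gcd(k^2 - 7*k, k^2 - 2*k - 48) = 1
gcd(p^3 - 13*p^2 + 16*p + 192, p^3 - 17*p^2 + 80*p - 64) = p^2 - 16*p + 64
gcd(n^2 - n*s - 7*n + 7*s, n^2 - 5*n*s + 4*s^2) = -n + s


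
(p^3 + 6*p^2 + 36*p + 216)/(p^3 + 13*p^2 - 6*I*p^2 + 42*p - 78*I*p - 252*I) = (p + 6*I)/(p + 7)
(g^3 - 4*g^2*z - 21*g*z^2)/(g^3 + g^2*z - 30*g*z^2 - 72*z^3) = g*(-g + 7*z)/(-g^2 + 2*g*z + 24*z^2)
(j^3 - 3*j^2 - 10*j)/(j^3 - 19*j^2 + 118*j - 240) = j*(j + 2)/(j^2 - 14*j + 48)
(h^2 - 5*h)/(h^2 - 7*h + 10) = h/(h - 2)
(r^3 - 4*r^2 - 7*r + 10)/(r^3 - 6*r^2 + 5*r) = (r + 2)/r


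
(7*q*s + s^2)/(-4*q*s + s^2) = (-7*q - s)/(4*q - s)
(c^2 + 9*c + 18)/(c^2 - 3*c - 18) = (c + 6)/(c - 6)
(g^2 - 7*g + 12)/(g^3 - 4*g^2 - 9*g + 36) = 1/(g + 3)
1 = 1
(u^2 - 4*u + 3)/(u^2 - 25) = (u^2 - 4*u + 3)/(u^2 - 25)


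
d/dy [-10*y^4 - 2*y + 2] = -40*y^3 - 2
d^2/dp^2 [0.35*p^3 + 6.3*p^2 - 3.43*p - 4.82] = 2.1*p + 12.6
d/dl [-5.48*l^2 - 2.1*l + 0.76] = -10.96*l - 2.1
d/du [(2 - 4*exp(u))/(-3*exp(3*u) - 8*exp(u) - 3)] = 2*(-(2*exp(u) - 1)*(9*exp(2*u) + 8) + 6*exp(3*u) + 16*exp(u) + 6)*exp(u)/(3*exp(3*u) + 8*exp(u) + 3)^2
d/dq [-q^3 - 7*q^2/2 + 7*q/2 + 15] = -3*q^2 - 7*q + 7/2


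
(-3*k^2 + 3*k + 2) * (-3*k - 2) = 9*k^3 - 3*k^2 - 12*k - 4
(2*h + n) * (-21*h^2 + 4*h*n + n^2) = -42*h^3 - 13*h^2*n + 6*h*n^2 + n^3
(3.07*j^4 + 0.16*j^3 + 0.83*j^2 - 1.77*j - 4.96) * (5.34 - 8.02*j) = -24.6214*j^5 + 15.1106*j^4 - 5.8022*j^3 + 18.6276*j^2 + 30.3274*j - 26.4864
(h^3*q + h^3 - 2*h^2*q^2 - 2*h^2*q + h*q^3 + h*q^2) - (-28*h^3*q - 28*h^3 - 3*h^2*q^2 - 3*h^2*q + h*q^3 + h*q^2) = 29*h^3*q + 29*h^3 + h^2*q^2 + h^2*q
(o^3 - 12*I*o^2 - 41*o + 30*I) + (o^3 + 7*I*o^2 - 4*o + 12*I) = 2*o^3 - 5*I*o^2 - 45*o + 42*I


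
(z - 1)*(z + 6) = z^2 + 5*z - 6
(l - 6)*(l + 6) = l^2 - 36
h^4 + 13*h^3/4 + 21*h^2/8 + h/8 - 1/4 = (h - 1/4)*(h + 1/2)*(h + 1)*(h + 2)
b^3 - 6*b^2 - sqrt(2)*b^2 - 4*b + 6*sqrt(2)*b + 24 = (b - 6)*(b - 2*sqrt(2))*(b + sqrt(2))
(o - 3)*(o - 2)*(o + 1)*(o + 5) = o^4 + o^3 - 19*o^2 + 11*o + 30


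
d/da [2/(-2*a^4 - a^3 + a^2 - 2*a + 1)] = 2*(8*a^3 + 3*a^2 - 2*a + 2)/(2*a^4 + a^3 - a^2 + 2*a - 1)^2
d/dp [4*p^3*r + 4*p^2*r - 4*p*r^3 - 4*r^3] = 4*r*(3*p^2 + 2*p - r^2)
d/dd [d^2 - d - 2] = 2*d - 1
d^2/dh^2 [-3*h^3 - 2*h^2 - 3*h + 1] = -18*h - 4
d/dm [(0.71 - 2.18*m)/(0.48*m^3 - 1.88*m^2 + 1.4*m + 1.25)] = (2.0928*m^3 - 5.1208*m^2 + 2.6696*m - 3.719)/(0.2304*m^6 - 1.8048*m^5 + 4.8784*m^4 - 4.064*m^3 - 2.74*m^2 + 3.5*m + 1.5625)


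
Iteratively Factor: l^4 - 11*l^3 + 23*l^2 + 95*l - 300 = (l - 5)*(l^3 - 6*l^2 - 7*l + 60) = (l - 5)^2*(l^2 - l - 12) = (l - 5)^2*(l - 4)*(l + 3)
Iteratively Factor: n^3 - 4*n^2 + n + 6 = (n - 3)*(n^2 - n - 2) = (n - 3)*(n - 2)*(n + 1)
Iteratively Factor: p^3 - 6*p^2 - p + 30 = (p + 2)*(p^2 - 8*p + 15) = (p - 3)*(p + 2)*(p - 5)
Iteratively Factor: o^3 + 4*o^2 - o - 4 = (o - 1)*(o^2 + 5*o + 4) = (o - 1)*(o + 1)*(o + 4)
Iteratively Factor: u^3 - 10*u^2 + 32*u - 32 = (u - 2)*(u^2 - 8*u + 16) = (u - 4)*(u - 2)*(u - 4)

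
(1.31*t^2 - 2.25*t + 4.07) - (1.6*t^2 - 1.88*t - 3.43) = -0.29*t^2 - 0.37*t + 7.5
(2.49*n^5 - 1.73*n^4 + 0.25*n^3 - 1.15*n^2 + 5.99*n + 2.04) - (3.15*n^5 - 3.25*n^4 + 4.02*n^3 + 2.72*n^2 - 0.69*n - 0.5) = -0.66*n^5 + 1.52*n^4 - 3.77*n^3 - 3.87*n^2 + 6.68*n + 2.54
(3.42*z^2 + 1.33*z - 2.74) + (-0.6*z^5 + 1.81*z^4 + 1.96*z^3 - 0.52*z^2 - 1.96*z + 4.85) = -0.6*z^5 + 1.81*z^4 + 1.96*z^3 + 2.9*z^2 - 0.63*z + 2.11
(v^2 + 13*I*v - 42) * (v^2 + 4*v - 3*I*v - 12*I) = v^4 + 4*v^3 + 10*I*v^3 - 3*v^2 + 40*I*v^2 - 12*v + 126*I*v + 504*I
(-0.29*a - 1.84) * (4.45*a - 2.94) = -1.2905*a^2 - 7.3354*a + 5.4096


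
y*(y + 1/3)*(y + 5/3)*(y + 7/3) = y^4 + 13*y^3/3 + 47*y^2/9 + 35*y/27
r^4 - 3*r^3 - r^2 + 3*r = r*(r - 3)*(r - 1)*(r + 1)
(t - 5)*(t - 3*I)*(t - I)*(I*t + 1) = I*t^4 + 5*t^3 - 5*I*t^3 - 25*t^2 - 7*I*t^2 - 3*t + 35*I*t + 15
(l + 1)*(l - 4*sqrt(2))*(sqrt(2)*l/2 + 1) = sqrt(2)*l^3/2 - 3*l^2 + sqrt(2)*l^2/2 - 4*sqrt(2)*l - 3*l - 4*sqrt(2)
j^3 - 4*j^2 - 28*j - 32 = (j - 8)*(j + 2)^2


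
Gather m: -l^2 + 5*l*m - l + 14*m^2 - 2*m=-l^2 - l + 14*m^2 + m*(5*l - 2)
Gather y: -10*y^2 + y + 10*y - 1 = -10*y^2 + 11*y - 1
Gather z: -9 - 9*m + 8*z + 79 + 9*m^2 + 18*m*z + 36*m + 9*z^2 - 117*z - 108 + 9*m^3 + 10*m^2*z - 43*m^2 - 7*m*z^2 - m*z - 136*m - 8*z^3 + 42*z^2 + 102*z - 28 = 9*m^3 - 34*m^2 - 109*m - 8*z^3 + z^2*(51 - 7*m) + z*(10*m^2 + 17*m - 7) - 66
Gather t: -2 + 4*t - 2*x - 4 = 4*t - 2*x - 6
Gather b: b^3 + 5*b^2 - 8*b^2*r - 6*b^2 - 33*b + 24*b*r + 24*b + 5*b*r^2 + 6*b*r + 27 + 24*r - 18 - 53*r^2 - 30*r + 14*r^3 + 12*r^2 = b^3 + b^2*(-8*r - 1) + b*(5*r^2 + 30*r - 9) + 14*r^3 - 41*r^2 - 6*r + 9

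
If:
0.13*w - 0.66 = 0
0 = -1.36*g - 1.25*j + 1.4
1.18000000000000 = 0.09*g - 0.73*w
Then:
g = 54.29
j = -57.95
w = 5.08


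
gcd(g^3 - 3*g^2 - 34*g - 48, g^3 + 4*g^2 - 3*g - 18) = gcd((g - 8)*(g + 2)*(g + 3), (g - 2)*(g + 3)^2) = g + 3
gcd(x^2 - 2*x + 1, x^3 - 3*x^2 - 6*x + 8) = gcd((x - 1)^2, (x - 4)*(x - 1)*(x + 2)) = x - 1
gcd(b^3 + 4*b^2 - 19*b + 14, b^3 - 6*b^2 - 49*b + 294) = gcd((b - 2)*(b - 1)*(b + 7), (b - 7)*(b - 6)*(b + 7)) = b + 7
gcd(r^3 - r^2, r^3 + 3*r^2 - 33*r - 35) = 1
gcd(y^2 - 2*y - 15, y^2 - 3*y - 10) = y - 5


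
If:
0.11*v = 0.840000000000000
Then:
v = 7.64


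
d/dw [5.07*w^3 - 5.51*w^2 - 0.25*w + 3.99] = 15.21*w^2 - 11.02*w - 0.25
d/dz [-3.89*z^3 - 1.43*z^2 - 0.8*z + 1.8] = -11.67*z^2 - 2.86*z - 0.8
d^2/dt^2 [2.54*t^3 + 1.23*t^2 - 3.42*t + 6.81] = 15.24*t + 2.46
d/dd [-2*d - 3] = -2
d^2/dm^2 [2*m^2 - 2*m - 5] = 4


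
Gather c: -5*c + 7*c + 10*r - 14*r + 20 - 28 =2*c - 4*r - 8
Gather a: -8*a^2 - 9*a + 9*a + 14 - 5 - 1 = 8 - 8*a^2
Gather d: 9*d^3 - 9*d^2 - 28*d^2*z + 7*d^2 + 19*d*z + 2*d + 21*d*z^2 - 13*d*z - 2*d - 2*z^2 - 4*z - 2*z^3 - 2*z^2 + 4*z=9*d^3 + d^2*(-28*z - 2) + d*(21*z^2 + 6*z) - 2*z^3 - 4*z^2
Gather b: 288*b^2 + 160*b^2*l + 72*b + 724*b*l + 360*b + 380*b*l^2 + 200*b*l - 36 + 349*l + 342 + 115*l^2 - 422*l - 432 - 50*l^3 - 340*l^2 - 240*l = b^2*(160*l + 288) + b*(380*l^2 + 924*l + 432) - 50*l^3 - 225*l^2 - 313*l - 126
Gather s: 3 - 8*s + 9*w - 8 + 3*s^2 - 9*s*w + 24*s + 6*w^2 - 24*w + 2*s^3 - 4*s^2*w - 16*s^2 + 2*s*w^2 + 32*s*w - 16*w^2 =2*s^3 + s^2*(-4*w - 13) + s*(2*w^2 + 23*w + 16) - 10*w^2 - 15*w - 5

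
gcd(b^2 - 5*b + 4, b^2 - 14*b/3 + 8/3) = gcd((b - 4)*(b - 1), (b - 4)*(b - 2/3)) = b - 4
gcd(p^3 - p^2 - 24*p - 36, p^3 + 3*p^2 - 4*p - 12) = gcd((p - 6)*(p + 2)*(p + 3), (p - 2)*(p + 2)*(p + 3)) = p^2 + 5*p + 6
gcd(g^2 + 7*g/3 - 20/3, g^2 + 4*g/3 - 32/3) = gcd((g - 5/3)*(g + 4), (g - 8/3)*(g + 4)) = g + 4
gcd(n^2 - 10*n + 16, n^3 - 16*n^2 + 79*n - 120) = n - 8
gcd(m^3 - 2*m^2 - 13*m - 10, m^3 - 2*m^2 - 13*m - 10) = m^3 - 2*m^2 - 13*m - 10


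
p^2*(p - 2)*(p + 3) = p^4 + p^3 - 6*p^2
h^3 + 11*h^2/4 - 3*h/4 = h*(h - 1/4)*(h + 3)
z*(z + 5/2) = z^2 + 5*z/2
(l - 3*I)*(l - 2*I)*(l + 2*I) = l^3 - 3*I*l^2 + 4*l - 12*I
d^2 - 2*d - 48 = (d - 8)*(d + 6)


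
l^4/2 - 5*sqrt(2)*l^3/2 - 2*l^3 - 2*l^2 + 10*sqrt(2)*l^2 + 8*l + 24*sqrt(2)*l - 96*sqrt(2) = (l/2 + sqrt(2))*(l - 4)*(l - 4*sqrt(2))*(l - 3*sqrt(2))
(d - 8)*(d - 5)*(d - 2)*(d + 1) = d^4 - 14*d^3 + 51*d^2 - 14*d - 80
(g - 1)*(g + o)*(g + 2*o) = g^3 + 3*g^2*o - g^2 + 2*g*o^2 - 3*g*o - 2*o^2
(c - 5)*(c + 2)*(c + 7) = c^3 + 4*c^2 - 31*c - 70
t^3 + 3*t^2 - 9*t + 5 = (t - 1)^2*(t + 5)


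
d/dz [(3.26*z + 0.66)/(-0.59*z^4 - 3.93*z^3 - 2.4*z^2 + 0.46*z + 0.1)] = (5.7702*z^4 + 27.1812*z^3 + 15.6054*z^2 + 3.168*z + 0.0224)/(0.3481*z^8 + 4.6374*z^7 + 18.2769*z^6 + 18.3212*z^5 + 2.0264*z^4 - 2.994*z^3 - 0.2684*z^2 + 0.092*z + 0.01)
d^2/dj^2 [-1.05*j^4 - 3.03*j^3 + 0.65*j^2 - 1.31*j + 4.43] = -12.6*j^2 - 18.18*j + 1.3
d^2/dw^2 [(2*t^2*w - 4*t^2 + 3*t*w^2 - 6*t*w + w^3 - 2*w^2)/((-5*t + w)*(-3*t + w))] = 2*t*(915*t^4 + 585*t^3*w - 1366*t^3 - 495*t^2*w^2 + 366*t^2*w + 75*t*w^3 + 78*t*w^2 - 22*w^3)/(3375*t^6 - 5400*t^5*w + 3555*t^4*w^2 - 1232*t^3*w^3 + 237*t^2*w^4 - 24*t*w^5 + w^6)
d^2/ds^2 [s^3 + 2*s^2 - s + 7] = 6*s + 4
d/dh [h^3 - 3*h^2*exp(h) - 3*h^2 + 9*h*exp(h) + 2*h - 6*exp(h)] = -3*h^2*exp(h) + 3*h^2 + 3*h*exp(h) - 6*h + 3*exp(h) + 2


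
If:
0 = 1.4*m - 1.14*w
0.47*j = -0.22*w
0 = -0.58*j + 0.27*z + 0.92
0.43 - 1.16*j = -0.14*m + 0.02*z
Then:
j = 0.34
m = -0.60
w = -0.74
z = -2.67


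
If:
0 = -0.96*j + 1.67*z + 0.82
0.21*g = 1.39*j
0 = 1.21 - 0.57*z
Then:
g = 30.10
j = 4.55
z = 2.12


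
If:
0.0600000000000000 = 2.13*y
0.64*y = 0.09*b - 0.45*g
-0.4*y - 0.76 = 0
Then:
No Solution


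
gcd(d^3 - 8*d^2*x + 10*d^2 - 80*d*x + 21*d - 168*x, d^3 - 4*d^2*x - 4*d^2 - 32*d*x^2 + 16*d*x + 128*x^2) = -d + 8*x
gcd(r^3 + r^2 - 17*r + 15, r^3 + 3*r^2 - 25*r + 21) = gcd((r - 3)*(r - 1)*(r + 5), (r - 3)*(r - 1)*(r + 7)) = r^2 - 4*r + 3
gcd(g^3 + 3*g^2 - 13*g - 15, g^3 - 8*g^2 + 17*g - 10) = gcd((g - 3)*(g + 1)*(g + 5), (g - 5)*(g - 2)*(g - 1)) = 1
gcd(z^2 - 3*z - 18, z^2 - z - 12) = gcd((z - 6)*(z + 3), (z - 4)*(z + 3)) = z + 3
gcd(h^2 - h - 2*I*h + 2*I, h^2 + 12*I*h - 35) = 1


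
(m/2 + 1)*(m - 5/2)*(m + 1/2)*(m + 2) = m^4/2 + m^3 - 21*m^2/8 - 13*m/2 - 5/2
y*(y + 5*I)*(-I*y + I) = -I*y^3 + 5*y^2 + I*y^2 - 5*y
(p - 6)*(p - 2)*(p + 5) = p^3 - 3*p^2 - 28*p + 60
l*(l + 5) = l^2 + 5*l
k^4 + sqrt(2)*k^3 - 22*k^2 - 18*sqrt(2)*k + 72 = (k - 3*sqrt(2))*(k - sqrt(2))*(k + 2*sqrt(2))*(k + 3*sqrt(2))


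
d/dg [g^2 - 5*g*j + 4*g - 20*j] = 2*g - 5*j + 4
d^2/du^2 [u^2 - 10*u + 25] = 2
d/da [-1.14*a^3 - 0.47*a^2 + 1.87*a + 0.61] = -3.42*a^2 - 0.94*a + 1.87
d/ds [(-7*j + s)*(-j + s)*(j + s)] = -j^2 - 14*j*s + 3*s^2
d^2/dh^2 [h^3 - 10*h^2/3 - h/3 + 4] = 6*h - 20/3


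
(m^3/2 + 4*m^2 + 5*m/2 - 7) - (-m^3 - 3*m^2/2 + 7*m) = 3*m^3/2 + 11*m^2/2 - 9*m/2 - 7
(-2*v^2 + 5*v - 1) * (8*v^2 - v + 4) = -16*v^4 + 42*v^3 - 21*v^2 + 21*v - 4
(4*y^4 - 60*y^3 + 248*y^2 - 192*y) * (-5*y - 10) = -20*y^5 + 260*y^4 - 640*y^3 - 1520*y^2 + 1920*y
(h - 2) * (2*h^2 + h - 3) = 2*h^3 - 3*h^2 - 5*h + 6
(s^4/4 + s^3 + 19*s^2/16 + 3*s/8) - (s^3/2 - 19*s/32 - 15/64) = s^4/4 + s^3/2 + 19*s^2/16 + 31*s/32 + 15/64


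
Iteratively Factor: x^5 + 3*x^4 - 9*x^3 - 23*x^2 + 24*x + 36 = (x + 3)*(x^4 - 9*x^2 + 4*x + 12) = (x + 3)^2*(x^3 - 3*x^2 + 4) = (x + 1)*(x + 3)^2*(x^2 - 4*x + 4) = (x - 2)*(x + 1)*(x + 3)^2*(x - 2)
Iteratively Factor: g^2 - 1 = (g + 1)*(g - 1)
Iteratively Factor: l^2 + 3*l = (l)*(l + 3)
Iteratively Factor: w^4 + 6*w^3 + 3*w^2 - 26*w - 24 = (w + 4)*(w^3 + 2*w^2 - 5*w - 6) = (w + 1)*(w + 4)*(w^2 + w - 6) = (w + 1)*(w + 3)*(w + 4)*(w - 2)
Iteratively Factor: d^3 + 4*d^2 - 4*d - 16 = (d - 2)*(d^2 + 6*d + 8) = (d - 2)*(d + 4)*(d + 2)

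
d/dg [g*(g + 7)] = 2*g + 7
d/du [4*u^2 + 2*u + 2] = 8*u + 2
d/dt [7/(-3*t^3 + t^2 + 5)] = 7*t*(9*t - 2)/(-3*t^3 + t^2 + 5)^2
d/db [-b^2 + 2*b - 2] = 2 - 2*b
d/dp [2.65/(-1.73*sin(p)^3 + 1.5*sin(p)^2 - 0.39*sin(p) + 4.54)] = (13.7535*sin(p)^2 - 7.95*sin(p) + 1.0335)*cos(p)/(1.73*sin(p)^3 - 1.5*sin(p)^2 + 0.39*sin(p) - 4.54)^2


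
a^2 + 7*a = a*(a + 7)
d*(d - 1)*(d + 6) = d^3 + 5*d^2 - 6*d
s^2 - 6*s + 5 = (s - 5)*(s - 1)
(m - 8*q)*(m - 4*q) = m^2 - 12*m*q + 32*q^2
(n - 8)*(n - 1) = n^2 - 9*n + 8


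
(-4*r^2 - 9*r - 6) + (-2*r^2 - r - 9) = -6*r^2 - 10*r - 15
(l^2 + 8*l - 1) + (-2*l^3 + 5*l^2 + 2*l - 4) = -2*l^3 + 6*l^2 + 10*l - 5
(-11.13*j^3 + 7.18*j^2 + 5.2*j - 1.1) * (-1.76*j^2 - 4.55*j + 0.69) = 19.5888*j^5 + 38.0047*j^4 - 49.5007*j^3 - 16.7698*j^2 + 8.593*j - 0.759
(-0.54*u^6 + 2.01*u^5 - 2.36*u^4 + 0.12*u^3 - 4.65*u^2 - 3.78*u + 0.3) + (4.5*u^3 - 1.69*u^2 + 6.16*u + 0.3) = -0.54*u^6 + 2.01*u^5 - 2.36*u^4 + 4.62*u^3 - 6.34*u^2 + 2.38*u + 0.6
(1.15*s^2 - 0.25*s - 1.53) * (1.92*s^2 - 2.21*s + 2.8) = 2.208*s^4 - 3.0215*s^3 + 0.8349*s^2 + 2.6813*s - 4.284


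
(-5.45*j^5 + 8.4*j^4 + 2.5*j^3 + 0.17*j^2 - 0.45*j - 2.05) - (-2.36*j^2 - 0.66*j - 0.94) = -5.45*j^5 + 8.4*j^4 + 2.5*j^3 + 2.53*j^2 + 0.21*j - 1.11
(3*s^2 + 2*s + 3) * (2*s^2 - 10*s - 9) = 6*s^4 - 26*s^3 - 41*s^2 - 48*s - 27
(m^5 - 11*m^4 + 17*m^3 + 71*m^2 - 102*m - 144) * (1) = m^5 - 11*m^4 + 17*m^3 + 71*m^2 - 102*m - 144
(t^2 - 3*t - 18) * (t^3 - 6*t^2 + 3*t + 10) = t^5 - 9*t^4 + 3*t^3 + 109*t^2 - 84*t - 180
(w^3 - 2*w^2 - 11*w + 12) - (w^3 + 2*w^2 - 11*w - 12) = 24 - 4*w^2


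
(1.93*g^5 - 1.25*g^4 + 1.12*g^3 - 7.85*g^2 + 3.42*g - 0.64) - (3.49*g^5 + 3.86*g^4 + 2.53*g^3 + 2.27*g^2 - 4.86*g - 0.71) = -1.56*g^5 - 5.11*g^4 - 1.41*g^3 - 10.12*g^2 + 8.28*g + 0.07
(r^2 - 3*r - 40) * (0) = 0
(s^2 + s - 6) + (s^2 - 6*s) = 2*s^2 - 5*s - 6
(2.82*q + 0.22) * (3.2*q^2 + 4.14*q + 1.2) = 9.024*q^3 + 12.3788*q^2 + 4.2948*q + 0.264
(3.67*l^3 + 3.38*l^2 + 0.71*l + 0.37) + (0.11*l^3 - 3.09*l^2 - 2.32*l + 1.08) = 3.78*l^3 + 0.29*l^2 - 1.61*l + 1.45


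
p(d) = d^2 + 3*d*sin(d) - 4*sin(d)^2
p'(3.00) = -1.37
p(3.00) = 10.19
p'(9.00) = -2.36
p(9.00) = 91.45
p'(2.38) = 5.66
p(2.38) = 8.69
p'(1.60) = 6.29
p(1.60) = 3.36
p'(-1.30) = -4.47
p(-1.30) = 1.73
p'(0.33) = 0.12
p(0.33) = 0.01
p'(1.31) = 4.54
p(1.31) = 1.78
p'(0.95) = 2.21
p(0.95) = 0.57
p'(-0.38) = -0.18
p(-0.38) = 0.02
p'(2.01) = 7.25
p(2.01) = 6.22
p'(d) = 3*d*cos(d) + 2*d - 8*sin(d)*cos(d) + 3*sin(d)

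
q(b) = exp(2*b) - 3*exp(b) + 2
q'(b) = 2*exp(2*b) - 3*exp(b)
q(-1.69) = 1.48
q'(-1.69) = -0.49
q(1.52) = 9.19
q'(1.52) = 28.09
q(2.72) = 186.90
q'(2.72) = 415.34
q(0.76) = 0.16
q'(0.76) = 2.73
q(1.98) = 32.73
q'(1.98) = 83.19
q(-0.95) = 0.99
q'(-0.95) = -0.86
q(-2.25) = 1.69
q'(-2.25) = -0.29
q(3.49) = 978.56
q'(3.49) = 2051.48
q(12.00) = 26488633867.47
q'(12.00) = 52977755995.31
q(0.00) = 0.00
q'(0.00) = -1.00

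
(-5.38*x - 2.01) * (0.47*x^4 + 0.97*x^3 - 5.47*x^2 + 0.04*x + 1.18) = -2.5286*x^5 - 6.1633*x^4 + 27.4789*x^3 + 10.7795*x^2 - 6.4288*x - 2.3718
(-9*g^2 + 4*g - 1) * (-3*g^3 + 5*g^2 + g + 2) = 27*g^5 - 57*g^4 + 14*g^3 - 19*g^2 + 7*g - 2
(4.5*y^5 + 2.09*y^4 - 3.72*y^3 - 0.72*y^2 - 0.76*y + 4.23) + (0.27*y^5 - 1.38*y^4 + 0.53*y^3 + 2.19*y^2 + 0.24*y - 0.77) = 4.77*y^5 + 0.71*y^4 - 3.19*y^3 + 1.47*y^2 - 0.52*y + 3.46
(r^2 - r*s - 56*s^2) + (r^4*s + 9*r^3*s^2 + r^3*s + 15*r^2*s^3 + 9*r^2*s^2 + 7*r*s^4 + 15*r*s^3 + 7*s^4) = r^4*s + 9*r^3*s^2 + r^3*s + 15*r^2*s^3 + 9*r^2*s^2 + r^2 + 7*r*s^4 + 15*r*s^3 - r*s + 7*s^4 - 56*s^2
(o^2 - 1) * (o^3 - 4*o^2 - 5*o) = o^5 - 4*o^4 - 6*o^3 + 4*o^2 + 5*o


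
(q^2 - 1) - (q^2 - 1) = 0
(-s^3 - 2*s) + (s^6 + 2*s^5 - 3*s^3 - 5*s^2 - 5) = s^6 + 2*s^5 - 4*s^3 - 5*s^2 - 2*s - 5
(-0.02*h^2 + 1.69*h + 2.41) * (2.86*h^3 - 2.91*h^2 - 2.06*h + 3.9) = -0.0572*h^5 + 4.8916*h^4 + 2.0159*h^3 - 10.5725*h^2 + 1.6264*h + 9.399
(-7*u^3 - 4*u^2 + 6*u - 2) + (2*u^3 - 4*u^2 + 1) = -5*u^3 - 8*u^2 + 6*u - 1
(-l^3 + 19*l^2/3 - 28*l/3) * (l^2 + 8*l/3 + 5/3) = -l^5 + 11*l^4/3 + 53*l^3/9 - 43*l^2/3 - 140*l/9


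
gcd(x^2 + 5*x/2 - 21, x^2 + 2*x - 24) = x + 6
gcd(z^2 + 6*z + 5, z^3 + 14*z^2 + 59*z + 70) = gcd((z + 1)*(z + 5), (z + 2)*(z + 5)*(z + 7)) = z + 5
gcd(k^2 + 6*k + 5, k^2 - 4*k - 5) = k + 1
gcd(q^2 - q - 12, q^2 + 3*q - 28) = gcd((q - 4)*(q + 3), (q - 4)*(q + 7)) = q - 4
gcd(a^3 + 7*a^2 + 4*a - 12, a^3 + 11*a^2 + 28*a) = 1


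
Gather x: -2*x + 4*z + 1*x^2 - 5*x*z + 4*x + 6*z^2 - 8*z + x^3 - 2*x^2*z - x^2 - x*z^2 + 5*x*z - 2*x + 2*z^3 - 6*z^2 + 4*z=x^3 - 2*x^2*z - x*z^2 + 2*z^3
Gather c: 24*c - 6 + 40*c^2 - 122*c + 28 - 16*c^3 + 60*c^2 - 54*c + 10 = -16*c^3 + 100*c^2 - 152*c + 32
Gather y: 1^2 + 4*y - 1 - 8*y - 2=-4*y - 2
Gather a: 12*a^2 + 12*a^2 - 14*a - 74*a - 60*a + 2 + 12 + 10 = 24*a^2 - 148*a + 24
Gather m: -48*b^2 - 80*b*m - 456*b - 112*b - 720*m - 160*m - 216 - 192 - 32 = -48*b^2 - 568*b + m*(-80*b - 880) - 440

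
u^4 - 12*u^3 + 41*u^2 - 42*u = u*(u - 7)*(u - 3)*(u - 2)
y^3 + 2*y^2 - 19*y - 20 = (y - 4)*(y + 1)*(y + 5)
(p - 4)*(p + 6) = p^2 + 2*p - 24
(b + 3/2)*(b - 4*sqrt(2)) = b^2 - 4*sqrt(2)*b + 3*b/2 - 6*sqrt(2)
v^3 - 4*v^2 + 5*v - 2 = (v - 2)*(v - 1)^2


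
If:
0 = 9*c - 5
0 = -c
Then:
No Solution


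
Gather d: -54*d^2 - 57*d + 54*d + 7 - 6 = -54*d^2 - 3*d + 1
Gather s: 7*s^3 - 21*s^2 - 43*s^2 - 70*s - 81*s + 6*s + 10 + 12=7*s^3 - 64*s^2 - 145*s + 22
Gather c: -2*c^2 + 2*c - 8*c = -2*c^2 - 6*c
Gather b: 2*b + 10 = 2*b + 10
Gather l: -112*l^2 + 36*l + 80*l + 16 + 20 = -112*l^2 + 116*l + 36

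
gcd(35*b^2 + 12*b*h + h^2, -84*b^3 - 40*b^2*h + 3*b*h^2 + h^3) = 7*b + h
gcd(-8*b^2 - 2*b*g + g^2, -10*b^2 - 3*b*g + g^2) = 2*b + g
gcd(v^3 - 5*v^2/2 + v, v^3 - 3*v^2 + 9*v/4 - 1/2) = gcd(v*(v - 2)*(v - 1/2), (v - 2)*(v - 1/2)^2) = v^2 - 5*v/2 + 1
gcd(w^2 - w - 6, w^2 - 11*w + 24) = w - 3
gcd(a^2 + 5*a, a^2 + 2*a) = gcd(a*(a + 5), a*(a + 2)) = a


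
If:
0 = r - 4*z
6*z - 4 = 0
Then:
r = 8/3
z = 2/3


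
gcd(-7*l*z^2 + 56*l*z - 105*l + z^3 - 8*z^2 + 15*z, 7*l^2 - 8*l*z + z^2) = -7*l + z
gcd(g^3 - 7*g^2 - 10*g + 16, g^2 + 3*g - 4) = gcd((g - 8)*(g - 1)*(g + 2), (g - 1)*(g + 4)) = g - 1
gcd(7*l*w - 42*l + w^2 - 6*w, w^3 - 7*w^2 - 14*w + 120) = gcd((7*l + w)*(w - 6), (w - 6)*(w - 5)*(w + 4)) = w - 6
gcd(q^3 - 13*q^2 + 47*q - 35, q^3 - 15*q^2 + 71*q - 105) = q^2 - 12*q + 35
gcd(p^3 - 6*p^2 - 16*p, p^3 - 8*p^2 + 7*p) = p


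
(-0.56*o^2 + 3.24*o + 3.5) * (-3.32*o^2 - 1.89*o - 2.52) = 1.8592*o^4 - 9.6984*o^3 - 16.3324*o^2 - 14.7798*o - 8.82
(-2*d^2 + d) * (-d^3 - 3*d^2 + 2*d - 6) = 2*d^5 + 5*d^4 - 7*d^3 + 14*d^2 - 6*d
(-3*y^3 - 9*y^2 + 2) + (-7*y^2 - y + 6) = -3*y^3 - 16*y^2 - y + 8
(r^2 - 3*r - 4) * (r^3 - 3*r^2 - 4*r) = r^5 - 6*r^4 + r^3 + 24*r^2 + 16*r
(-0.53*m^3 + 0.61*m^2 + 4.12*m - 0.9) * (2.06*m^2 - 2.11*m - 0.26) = -1.0918*m^5 + 2.3749*m^4 + 7.3379*m^3 - 10.7058*m^2 + 0.8278*m + 0.234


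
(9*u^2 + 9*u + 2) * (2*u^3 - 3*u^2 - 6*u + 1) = 18*u^5 - 9*u^4 - 77*u^3 - 51*u^2 - 3*u + 2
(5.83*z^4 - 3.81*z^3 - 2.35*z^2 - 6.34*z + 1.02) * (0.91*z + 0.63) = 5.3053*z^5 + 0.2058*z^4 - 4.5388*z^3 - 7.2499*z^2 - 3.066*z + 0.6426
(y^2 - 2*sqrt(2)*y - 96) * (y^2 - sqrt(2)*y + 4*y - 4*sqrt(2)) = y^4 - 3*sqrt(2)*y^3 + 4*y^3 - 92*y^2 - 12*sqrt(2)*y^2 - 368*y + 96*sqrt(2)*y + 384*sqrt(2)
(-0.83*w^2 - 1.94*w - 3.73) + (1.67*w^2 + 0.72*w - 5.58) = 0.84*w^2 - 1.22*w - 9.31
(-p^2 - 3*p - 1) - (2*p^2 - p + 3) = -3*p^2 - 2*p - 4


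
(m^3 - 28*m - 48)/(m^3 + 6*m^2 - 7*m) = (m^3 - 28*m - 48)/(m*(m^2 + 6*m - 7))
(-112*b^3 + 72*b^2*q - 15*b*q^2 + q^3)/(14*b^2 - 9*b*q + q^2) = (16*b^2 - 8*b*q + q^2)/(-2*b + q)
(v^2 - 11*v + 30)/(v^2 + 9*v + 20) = (v^2 - 11*v + 30)/(v^2 + 9*v + 20)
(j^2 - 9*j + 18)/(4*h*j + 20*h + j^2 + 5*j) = (j^2 - 9*j + 18)/(4*h*j + 20*h + j^2 + 5*j)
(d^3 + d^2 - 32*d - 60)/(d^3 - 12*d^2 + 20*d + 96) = (d + 5)/(d - 8)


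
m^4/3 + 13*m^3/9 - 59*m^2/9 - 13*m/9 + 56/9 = (m/3 + 1/3)*(m - 8/3)*(m - 1)*(m + 7)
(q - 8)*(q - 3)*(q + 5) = q^3 - 6*q^2 - 31*q + 120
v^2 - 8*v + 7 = (v - 7)*(v - 1)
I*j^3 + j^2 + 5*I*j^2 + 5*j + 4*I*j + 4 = (j + 4)*(j - I)*(I*j + I)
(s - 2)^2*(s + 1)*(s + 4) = s^4 + s^3 - 12*s^2 + 4*s + 16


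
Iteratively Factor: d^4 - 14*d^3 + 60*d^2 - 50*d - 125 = (d + 1)*(d^3 - 15*d^2 + 75*d - 125) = (d - 5)*(d + 1)*(d^2 - 10*d + 25) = (d - 5)^2*(d + 1)*(d - 5)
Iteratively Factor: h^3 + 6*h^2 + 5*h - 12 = (h + 3)*(h^2 + 3*h - 4) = (h + 3)*(h + 4)*(h - 1)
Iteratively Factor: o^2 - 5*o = (o)*(o - 5)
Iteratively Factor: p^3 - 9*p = (p + 3)*(p^2 - 3*p) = p*(p + 3)*(p - 3)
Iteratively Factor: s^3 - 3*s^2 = (s)*(s^2 - 3*s) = s^2*(s - 3)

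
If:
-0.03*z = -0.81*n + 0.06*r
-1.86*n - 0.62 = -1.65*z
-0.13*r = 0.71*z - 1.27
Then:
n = 0.41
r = 5.17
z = 0.84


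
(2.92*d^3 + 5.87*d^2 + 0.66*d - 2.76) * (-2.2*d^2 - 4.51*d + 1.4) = -6.424*d^5 - 26.0832*d^4 - 23.8377*d^3 + 11.3134*d^2 + 13.3716*d - 3.864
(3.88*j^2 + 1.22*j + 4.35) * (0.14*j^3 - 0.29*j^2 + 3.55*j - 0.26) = 0.5432*j^5 - 0.9544*j^4 + 14.0292*j^3 + 2.0607*j^2 + 15.1253*j - 1.131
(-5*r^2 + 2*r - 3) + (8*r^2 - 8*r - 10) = 3*r^2 - 6*r - 13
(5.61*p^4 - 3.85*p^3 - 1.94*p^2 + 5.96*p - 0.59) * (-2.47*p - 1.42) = -13.8567*p^5 + 1.5433*p^4 + 10.2588*p^3 - 11.9664*p^2 - 7.0059*p + 0.8378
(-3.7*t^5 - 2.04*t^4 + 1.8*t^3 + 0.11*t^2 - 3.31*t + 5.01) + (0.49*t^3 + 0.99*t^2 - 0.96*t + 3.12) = -3.7*t^5 - 2.04*t^4 + 2.29*t^3 + 1.1*t^2 - 4.27*t + 8.13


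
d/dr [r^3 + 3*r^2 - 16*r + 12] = 3*r^2 + 6*r - 16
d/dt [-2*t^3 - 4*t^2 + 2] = 2*t*(-3*t - 4)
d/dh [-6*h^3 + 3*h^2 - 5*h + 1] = -18*h^2 + 6*h - 5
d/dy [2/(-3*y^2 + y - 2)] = 2*(6*y - 1)/(3*y^2 - y + 2)^2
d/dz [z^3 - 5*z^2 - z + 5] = 3*z^2 - 10*z - 1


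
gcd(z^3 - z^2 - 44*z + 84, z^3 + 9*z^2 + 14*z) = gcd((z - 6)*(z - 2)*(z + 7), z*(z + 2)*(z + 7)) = z + 7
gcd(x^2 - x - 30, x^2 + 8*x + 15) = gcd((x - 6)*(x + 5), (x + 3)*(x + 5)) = x + 5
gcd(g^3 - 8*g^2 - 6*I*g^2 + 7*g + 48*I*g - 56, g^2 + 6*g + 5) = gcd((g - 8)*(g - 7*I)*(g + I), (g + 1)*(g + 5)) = 1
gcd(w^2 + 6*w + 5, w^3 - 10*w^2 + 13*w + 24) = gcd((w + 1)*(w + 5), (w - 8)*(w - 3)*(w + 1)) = w + 1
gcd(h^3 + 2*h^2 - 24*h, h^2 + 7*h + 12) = 1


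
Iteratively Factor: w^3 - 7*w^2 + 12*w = (w - 3)*(w^2 - 4*w) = w*(w - 3)*(w - 4)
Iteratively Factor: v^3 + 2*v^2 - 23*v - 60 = (v + 4)*(v^2 - 2*v - 15) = (v - 5)*(v + 4)*(v + 3)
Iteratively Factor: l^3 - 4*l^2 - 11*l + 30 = (l + 3)*(l^2 - 7*l + 10) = (l - 5)*(l + 3)*(l - 2)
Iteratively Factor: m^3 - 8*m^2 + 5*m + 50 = (m + 2)*(m^2 - 10*m + 25) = (m - 5)*(m + 2)*(m - 5)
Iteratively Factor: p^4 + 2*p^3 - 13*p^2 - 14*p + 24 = (p - 3)*(p^3 + 5*p^2 + 2*p - 8) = (p - 3)*(p + 4)*(p^2 + p - 2) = (p - 3)*(p + 2)*(p + 4)*(p - 1)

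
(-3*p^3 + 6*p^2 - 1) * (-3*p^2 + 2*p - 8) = 9*p^5 - 24*p^4 + 36*p^3 - 45*p^2 - 2*p + 8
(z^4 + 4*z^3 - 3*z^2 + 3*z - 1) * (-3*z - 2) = -3*z^5 - 14*z^4 + z^3 - 3*z^2 - 3*z + 2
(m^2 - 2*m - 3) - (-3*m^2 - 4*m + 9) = 4*m^2 + 2*m - 12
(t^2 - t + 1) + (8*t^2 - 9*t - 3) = 9*t^2 - 10*t - 2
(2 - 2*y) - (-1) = 3 - 2*y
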